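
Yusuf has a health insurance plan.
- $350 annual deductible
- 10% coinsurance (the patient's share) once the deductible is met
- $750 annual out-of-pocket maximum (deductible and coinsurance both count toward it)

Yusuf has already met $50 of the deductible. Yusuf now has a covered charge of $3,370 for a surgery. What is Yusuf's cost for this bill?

Remaining deductible: $350 − $50 = $300.
After the $300 deductible portion, $3,370 − $300 = $3,070 is subject to coinsurance.
Patient's 10% share of $3,070 is $307.
Patient responsibility before any cap: $300 + $307 = $607.
Total out-of-pocket so far would be $50 + $607 = $657, below the $750 cap — no reduction.

$607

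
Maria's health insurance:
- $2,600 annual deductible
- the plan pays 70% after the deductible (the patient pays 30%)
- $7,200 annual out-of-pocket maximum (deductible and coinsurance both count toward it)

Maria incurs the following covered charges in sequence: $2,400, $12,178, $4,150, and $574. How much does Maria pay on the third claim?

$1,006.60

Claim 1 ($2,400): entire amount goes to the deductible. Patient pays $2,400; OOP now $2,400.
Claim 2 ($12,178): $200 to deductible, leaving $11,978; patient's 30% is $3,593.40. Patient owes $3,793.40 (running OOP $6,193.40).
Claim 3 ($4,150): 30% coinsurance on $4,150 = $1,245. Adding that to $6,193.40 gives $7,438.40, past the $7,200 cap; patient pays only $7,200 − $6,193.40 = $1,006.60.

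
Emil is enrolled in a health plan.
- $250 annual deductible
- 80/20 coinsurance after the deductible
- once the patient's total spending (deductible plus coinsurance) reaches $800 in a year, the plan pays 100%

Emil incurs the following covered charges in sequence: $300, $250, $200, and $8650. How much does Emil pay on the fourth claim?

$450

Claim 1 ($300): $250 to deductible, leaving $50; patient's 20% is $10. Patient owes $260 (running OOP $260).
Claim 2 ($250): 20% coinsurance on $250 = $50. Cost to patient: $50. OOP to date $310.
Claim 3 ($200): deductible already satisfied, so patient's share is 20% × $200 = $40. Patient owes $40 (running OOP $350).
Claim 4 ($8650): deductible already satisfied, so patient's share is 20% × $8650 = $1730. Adding that to $350 gives $2080, past the $800 cap; patient pays only $800 − $350 = $450.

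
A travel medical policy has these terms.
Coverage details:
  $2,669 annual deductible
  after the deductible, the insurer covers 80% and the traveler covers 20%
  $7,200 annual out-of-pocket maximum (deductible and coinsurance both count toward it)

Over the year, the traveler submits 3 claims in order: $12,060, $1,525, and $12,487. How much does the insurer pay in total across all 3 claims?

Bill 1, $12,060: $2,669 to deductible, leaving $9,391; 20% of $9,391 = $1,878.20. Traveler owes $4,547.20 (running OOP $4,547.20). Plan pays $12,060 − $4,547.20 = $7,512.80.
Bill 2, $1,525: deductible already satisfied, so traveler's share is 20% × $1,525 = $305. Traveler pays $305; OOP now $4,852.20. Plan pays $1,525 − $305 = $1,220.
Bill 3, $12,487: 20% coinsurance on $12,487 = $2,497.40. That would push OOP to $7,349.60, over the $7,200 cap, so traveler pays $7,200 − $4,852.20 = $2,347.80. Plan pays $12,487 − $2,347.80 = $10,139.20.
Insurer total: $7,512.80 + $1,220 + $10,139.20 = $18,872.

$18,872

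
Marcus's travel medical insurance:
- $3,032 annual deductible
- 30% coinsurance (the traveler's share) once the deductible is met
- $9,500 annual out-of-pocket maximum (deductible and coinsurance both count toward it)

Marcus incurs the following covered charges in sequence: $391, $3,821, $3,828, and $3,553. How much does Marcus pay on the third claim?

Claim 1 ($391): all of it applies to the deductible. Traveler pays $391; OOP now $391.
Claim 2 ($3,821): deductible takes $2,641, $1,180 remains; coinsurance $1,180 × 30% = $354. Traveler pays $2,995; OOP now $3,386.
Claim 3 ($3,828): deductible already satisfied, so traveler's share is 30% × $3,828 = $1,148.40. Traveler pays $1,148.40; OOP now $4,534.40.

$1,148.40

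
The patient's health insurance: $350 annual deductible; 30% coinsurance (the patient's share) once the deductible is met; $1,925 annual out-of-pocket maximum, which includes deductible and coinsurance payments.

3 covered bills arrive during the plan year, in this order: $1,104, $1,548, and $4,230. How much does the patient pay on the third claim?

Claim 1 — $1,104: $350 to deductible, leaving $754; coinsurance $754 × 30% = $226.20. Patient pays $576.20; OOP now $576.20.
Claim 2 — $1,548: deductible already satisfied, so patient's share is 30% × $1,548 = $464.40. Patient owes $464.40 (running OOP $1,040.60).
Claim 3 — $4,230: deductible met; 30% of $4,230 = $1,269. Adding that to $1,040.60 gives $2,309.60, past the $1,925 cap; patient pays only $1,925 − $1,040.60 = $884.40.

$884.40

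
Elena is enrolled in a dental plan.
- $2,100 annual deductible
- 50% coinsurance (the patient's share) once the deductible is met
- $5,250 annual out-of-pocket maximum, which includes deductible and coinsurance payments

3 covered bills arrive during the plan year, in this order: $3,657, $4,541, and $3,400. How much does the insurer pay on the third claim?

Bill 1, $3,657: deductible takes $2,100, $1,557 remains; 50% of $1,557 = $778.50. Patient owes $2,878.50 (running OOP $2,878.50). Insurer: $3,657 − $2,878.50 = $778.50.
Bill 2, $4,541: 50% coinsurance on $4,541 = $2,270.50. Patient pays $2,270.50; OOP now $5,149. Plan pays $4,541 − $2,270.50 = $2,270.50.
Bill 3, $3,400: deductible met; 50% of $3,400 = $1,700. OOP would hit $6,849 > $5,250, so the cap limits the patient to $5,250 − $5,149 = $101. Plan pays $3,400 − $101 = $3,299.

$3,299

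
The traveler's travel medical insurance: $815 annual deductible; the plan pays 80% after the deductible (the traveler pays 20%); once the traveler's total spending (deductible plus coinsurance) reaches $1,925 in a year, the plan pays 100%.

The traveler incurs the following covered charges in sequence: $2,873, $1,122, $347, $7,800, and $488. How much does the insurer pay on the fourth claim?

Bill 1, $2,873: deductible takes $815, $2,058 remains; 20% of $2,058 = $411.60. Cost to traveler: $1,226.60. OOP to date $1,226.60. Plan pays $2,873 − $1,226.60 = $1,646.40.
Bill 2, $1,122: deductible met; 20% of $1,122 = $224.40. Cost to traveler: $224.40. OOP to date $1,451. Plan pays $1,122 − $224.40 = $897.60.
Bill 3, $347: deductible already satisfied, so traveler's share is 20% × $347 = $69.40. Traveler pays $69.40; OOP now $1,520.40. Plan pays $347 − $69.40 = $277.60.
Bill 4, $7,800: deductible met; 20% of $7,800 = $1,560. Adding that to $1,520.40 gives $3,080.40, past the $1,925 cap; traveler pays only $1,925 − $1,520.40 = $404.60. Insurer: $7,800 − $404.60 = $7,395.40.

$7,395.40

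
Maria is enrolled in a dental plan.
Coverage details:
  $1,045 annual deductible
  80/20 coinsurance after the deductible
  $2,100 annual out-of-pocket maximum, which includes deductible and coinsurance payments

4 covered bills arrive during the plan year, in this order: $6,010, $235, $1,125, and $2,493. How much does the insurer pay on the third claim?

$1,110

Claim 1 ($6,010): deductible takes $1,045, $4,965 remains; 20% of $4,965 = $993. Patient owes $2,038 (running OOP $2,038). Plan pays $6,010 − $2,038 = $3,972.
Claim 2 ($235): deductible met; 20% of $235 = $47. Patient pays $47; OOP now $2,085. Insurer: $235 − $47 = $188.
Claim 3 ($1,125): deductible met; 20% of $1,125 = $225. OOP would hit $2,310 > $2,100, so the cap limits the patient to $2,100 − $2,085 = $15. Plan pays $1,125 − $15 = $1,110.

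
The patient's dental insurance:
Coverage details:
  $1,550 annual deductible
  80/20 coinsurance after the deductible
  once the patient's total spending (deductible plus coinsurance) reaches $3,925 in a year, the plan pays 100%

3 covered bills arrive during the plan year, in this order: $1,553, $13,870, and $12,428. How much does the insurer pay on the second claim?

$11,495.60

Claim 1 ($1,553): $1,550 finishes the deductible; $3 goes to coinsurance; coinsurance $3 × 20% = $0.60. Patient pays $1,550.60; OOP now $1,550.60. Insurer: $1,553 − $1,550.60 = $2.40.
Claim 2 ($13,870): 20% coinsurance on $13,870 = $2,774. That would push OOP to $4,324.60, over the $3,925 cap, so patient pays $3,925 − $1,550.60 = $2,374.40. Plan pays $13,870 − $2,374.40 = $11,495.60.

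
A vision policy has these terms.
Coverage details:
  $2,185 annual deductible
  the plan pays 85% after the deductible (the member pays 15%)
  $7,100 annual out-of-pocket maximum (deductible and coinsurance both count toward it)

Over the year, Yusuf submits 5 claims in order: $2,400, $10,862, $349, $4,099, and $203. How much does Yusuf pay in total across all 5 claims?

#1 ($2,400): $2,185 finishes the deductible; $215 goes to coinsurance; coinsurance $215 × 15% = $32.25. Member pays $2,217.25; OOP now $2,217.25.
#2 ($10,862): 15% coinsurance on $10,862 = $1,629.30. Cost to member: $1,629.30. OOP to date $3,846.55.
#3 ($349): deductible met; 15% of $349 = $52.35. Member owes $52.35 (running OOP $3,898.90).
#4 ($4,099): deductible already satisfied, so member's share is 15% × $4,099 = $614.85. Member pays $614.85; OOP now $4,513.75.
#5 ($203): deductible already satisfied, so member's share is 15% × $203 = $30.45. Member owes $30.45 (running OOP $4,544.20).
Summing the member's payments: $2,217.25 + $1,629.30 + $52.35 + $614.85 + $30.45 = $4,544.20.

$4,544.20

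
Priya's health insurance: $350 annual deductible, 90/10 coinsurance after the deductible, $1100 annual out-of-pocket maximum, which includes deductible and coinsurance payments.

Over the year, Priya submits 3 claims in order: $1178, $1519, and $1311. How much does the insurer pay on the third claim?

$1179.90

Claim 1 — $1178: $350 to deductible, leaving $828; patient's 10% is $82.80. Patient pays $432.80; OOP now $432.80. Insurer: $1178 − $432.80 = $745.20.
Claim 2 — $1519: deductible already satisfied, so patient's share is 10% × $1519 = $151.90. Patient pays $151.90; OOP now $584.70. Insurer: $1519 − $151.90 = $1367.10.
Claim 3 — $1311: 10% coinsurance on $1311 = $131.10. Cost to patient: $131.10. OOP to date $715.80. Insurer: $1311 − $131.10 = $1179.90.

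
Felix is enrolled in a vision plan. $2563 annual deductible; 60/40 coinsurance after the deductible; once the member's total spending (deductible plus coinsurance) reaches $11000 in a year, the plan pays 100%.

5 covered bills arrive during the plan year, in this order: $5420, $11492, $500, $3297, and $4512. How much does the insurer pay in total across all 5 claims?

Claim 1 — $5420: $2563 finishes the deductible; $2857 goes to coinsurance; 40% of $2857 = $1142.80. Member pays $3705.80; OOP now $3705.80. Plan pays $5420 − $3705.80 = $1714.20.
Claim 2 — $11492: deductible already satisfied, so member's share is 40% × $11492 = $4596.80. Member pays $4596.80; OOP now $8302.60. Plan pays $11492 − $4596.80 = $6895.20.
Claim 3 — $500: 40% coinsurance on $500 = $200. Member pays $200; OOP now $8502.60. Insurer: $500 − $200 = $300.
Claim 4 — $3297: 40% coinsurance on $3297 = $1318.80. Member pays $1318.80; OOP now $9821.40. Insurer: $3297 − $1318.80 = $1978.20.
Claim 5 — $4512: deductible met; 40% of $4512 = $1804.80. Adding that to $9821.40 gives $11626.20, past the $11000 cap; member pays only $11000 − $9821.40 = $1178.60. Insurer: $4512 − $1178.60 = $3333.40.
Insurer total: $1714.20 + $6895.20 + $300 + $1978.20 + $3333.40 = $14221.

$14221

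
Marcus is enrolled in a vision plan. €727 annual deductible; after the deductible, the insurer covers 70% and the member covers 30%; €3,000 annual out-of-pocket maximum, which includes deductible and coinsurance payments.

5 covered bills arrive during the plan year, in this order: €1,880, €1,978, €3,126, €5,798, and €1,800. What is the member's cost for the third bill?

€937.80

Bill 1, €1,880: deductible takes €727, €1,153 remains; coinsurance €1,153 × 30% = €345.90. Member owes €1,072.90 (running OOP €1,072.90).
Bill 2, €1,978: deductible met; 30% of €1,978 = €593.40. Cost to member: €593.40. OOP to date €1,666.30.
Bill 3, €3,126: deductible already satisfied, so member's share is 30% × €3,126 = €937.80. Cost to member: €937.80. OOP to date €2,604.10.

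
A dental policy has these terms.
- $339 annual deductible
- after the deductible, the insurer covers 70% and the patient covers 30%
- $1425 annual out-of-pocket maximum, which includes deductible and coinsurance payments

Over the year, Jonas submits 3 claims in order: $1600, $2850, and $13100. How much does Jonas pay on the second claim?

Bill 1, $1600: $339 finishes the deductible; $1261 goes to coinsurance; 30% of $1261 = $378.30. Cost to patient: $717.30. OOP to date $717.30.
Bill 2, $2850: deductible met; 30% of $2850 = $855. OOP would hit $1572.30 > $1425, so the cap limits the patient to $1425 − $717.30 = $707.70.

$707.70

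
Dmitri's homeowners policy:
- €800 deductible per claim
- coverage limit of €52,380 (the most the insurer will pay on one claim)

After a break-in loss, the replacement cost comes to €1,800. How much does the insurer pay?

Less the €800 deductible: €1,800 − €800 = €1,000.
That's under the €52,380 cap, so the insurer reimburses the full €1,000.

€1,000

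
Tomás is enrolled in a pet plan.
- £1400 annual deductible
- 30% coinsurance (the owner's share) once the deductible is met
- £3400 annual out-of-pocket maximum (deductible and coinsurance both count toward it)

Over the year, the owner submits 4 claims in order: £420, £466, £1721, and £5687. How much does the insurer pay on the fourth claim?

Claim 1 (£420): entire amount goes to the deductible. Owner owes £420 (running OOP £420). Insurer: £420 − £420 = £0.
Claim 2 (£466): fully absorbed by the deductible. Owner owes £466 (running OOP £886). Plan pays £466 − £466 = £0.
Claim 3 (£1721): £514 to deductible, leaving £1207; 30% of £1207 = £362.10. Owner pays £876.10; OOP now £1762.10. Insurer: £1721 − £876.10 = £844.90.
Claim 4 (£5687): deductible met; 30% of £5687 = £1706.10. OOP would hit £3468.20 > £3400, so the cap limits the owner to £3400 − £1762.10 = £1637.90. Insurer: £5687 − £1637.90 = £4049.10.

£4049.10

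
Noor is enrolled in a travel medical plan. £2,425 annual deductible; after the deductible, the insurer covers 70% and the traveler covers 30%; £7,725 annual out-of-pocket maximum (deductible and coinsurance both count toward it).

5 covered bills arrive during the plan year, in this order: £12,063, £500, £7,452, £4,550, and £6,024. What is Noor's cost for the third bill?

£2,235.60

Claim 1 — £12,063: £2,425 to deductible, leaving £9,638; coinsurance £9,638 × 30% = £2,891.40. Cost to traveler: £5,316.40. OOP to date £5,316.40.
Claim 2 — £500: 30% coinsurance on £500 = £150. Cost to traveler: £150. OOP to date £5,466.40.
Claim 3 — £7,452: 30% coinsurance on £7,452 = £2,235.60. Traveler pays £2,235.60; OOP now £7,702.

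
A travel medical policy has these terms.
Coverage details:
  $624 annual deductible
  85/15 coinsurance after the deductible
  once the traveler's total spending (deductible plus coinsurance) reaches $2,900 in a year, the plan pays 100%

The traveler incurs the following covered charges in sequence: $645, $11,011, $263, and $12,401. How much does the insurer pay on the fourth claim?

#1 ($645): $624 to deductible, leaving $21; 15% of $21 = $3.15. Cost to traveler: $627.15. OOP to date $627.15. Insurer: $645 − $627.15 = $17.85.
#2 ($11,011): deductible met; 15% of $11,011 = $1,651.65. Traveler pays $1,651.65; OOP now $2,278.80. Insurer: $11,011 − $1,651.65 = $9,359.35.
#3 ($263): 15% coinsurance on $263 = $39.45. Traveler owes $39.45 (running OOP $2,318.25). Insurer: $263 − $39.45 = $223.55.
#4 ($12,401): deductible met; 15% of $12,401 = $1,860.15. That would push OOP to $4,178.40, over the $2,900 cap, so traveler pays $2,900 − $2,318.25 = $581.75. Plan pays $12,401 − $581.75 = $11,819.25.

$11,819.25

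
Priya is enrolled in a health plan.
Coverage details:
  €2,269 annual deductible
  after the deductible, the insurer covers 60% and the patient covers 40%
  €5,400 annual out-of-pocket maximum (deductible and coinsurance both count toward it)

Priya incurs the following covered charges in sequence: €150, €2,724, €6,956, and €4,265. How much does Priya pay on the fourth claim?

€106.60

Claim 1 (€150): fully absorbed by the deductible. Cost to patient: €150. OOP to date €150.
Claim 2 (€2,724): €2,119 finishes the deductible; €605 goes to coinsurance; 40% of €605 = €242. Patient owes €2,361 (running OOP €2,511).
Claim 3 (€6,956): deductible already satisfied, so patient's share is 40% × €6,956 = €2,782.40. Patient pays €2,782.40; OOP now €5,293.40.
Claim 4 (€4,265): 40% coinsurance on €4,265 = €1,706. That would push OOP to €6,999.40, over the €5,400 cap, so patient pays €5,400 − €5,293.40 = €106.60.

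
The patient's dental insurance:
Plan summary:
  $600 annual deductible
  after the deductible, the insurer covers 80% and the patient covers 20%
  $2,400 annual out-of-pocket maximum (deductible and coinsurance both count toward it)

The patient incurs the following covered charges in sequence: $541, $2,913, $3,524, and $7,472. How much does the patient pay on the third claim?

Claim 1 — $541: fully absorbed by the deductible. Patient pays $541; OOP now $541.
Claim 2 — $2,913: $59 finishes the deductible; $2,854 goes to coinsurance; patient's 20% is $570.80. Cost to patient: $629.80. OOP to date $1,170.80.
Claim 3 — $3,524: deductible met; 20% of $3,524 = $704.80. Cost to patient: $704.80. OOP to date $1,875.60.

$704.80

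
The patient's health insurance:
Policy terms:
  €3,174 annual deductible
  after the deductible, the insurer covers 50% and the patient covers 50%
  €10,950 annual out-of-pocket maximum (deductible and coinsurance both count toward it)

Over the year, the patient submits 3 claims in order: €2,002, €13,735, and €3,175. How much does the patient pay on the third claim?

€1,494.50

Claim 1 — €2,002: all of it applies to the deductible. Cost to patient: €2,002. OOP to date €2,002.
Claim 2 — €13,735: deductible takes €1,172, €12,563 remains; coinsurance €12,563 × 50% = €6,281.50. Patient pays €7,453.50; OOP now €9,455.50.
Claim 3 — €3,175: 50% coinsurance on €3,175 = €1,587.50. That would push OOP to €11,043, over the €10,950 cap, so patient pays €10,950 − €9,455.50 = €1,494.50.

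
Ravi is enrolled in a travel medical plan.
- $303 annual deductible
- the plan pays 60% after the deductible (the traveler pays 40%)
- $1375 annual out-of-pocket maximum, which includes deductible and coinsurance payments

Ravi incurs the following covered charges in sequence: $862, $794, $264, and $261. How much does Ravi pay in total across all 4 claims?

Claim 1 — $862: $303 to deductible, leaving $559; 40% of $559 = $223.60. Traveler owes $526.60 (running OOP $526.60).
Claim 2 — $794: 40% coinsurance on $794 = $317.60. Traveler pays $317.60; OOP now $844.20.
Claim 3 — $264: 40% coinsurance on $264 = $105.60. Traveler pays $105.60; OOP now $949.80.
Claim 4 — $261: 40% coinsurance on $261 = $104.40. Cost to traveler: $104.40. OOP to date $1054.20.
Summing the traveler's payments: $526.60 + $317.60 + $105.60 + $104.40 = $1054.20.

$1054.20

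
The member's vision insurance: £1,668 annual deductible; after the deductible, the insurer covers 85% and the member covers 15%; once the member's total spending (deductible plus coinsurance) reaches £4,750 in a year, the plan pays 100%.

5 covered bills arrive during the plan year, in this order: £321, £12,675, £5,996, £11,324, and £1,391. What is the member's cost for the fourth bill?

#1 (£321): all of it applies to the deductible. Member owes £321 (running OOP £321).
#2 (£12,675): £1,347 finishes the deductible; £11,328 goes to coinsurance; member's 15% is £1,699.20. Member owes £3,046.20 (running OOP £3,367.20).
#3 (£5,996): deductible already satisfied, so member's share is 15% × £5,996 = £899.40. Member pays £899.40; OOP now £4,266.60.
#4 (£11,324): deductible already satisfied, so member's share is 15% × £11,324 = £1,698.60. OOP would hit £5,965.20 > £4,750, so the cap limits the member to £4,750 − £4,266.60 = £483.40.

£483.40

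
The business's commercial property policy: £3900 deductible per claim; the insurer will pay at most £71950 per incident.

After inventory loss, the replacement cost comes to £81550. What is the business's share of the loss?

Subtract the deductible: £81550 − £3900 = £77650.
Since £77650 > £71950, the payout is capped at £71950.
The business bears the rest of the original loss: £81550 − £71950 = £9600.

£9600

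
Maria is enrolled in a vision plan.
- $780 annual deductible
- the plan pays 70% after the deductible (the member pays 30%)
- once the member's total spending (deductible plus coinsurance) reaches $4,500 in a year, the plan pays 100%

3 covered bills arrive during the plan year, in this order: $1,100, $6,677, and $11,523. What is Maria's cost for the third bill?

Bill 1, $1,100: deductible takes $780, $320 remains; coinsurance $320 × 30% = $96. Cost to member: $876. OOP to date $876.
Bill 2, $6,677: deductible already satisfied, so member's share is 30% × $6,677 = $2,003.10. Cost to member: $2,003.10. OOP to date $2,879.10.
Bill 3, $11,523: deductible met; 30% of $11,523 = $3,456.90. Adding that to $2,879.10 gives $6,336, past the $4,500 cap; member pays only $4,500 − $2,879.10 = $1,620.90.

$1,620.90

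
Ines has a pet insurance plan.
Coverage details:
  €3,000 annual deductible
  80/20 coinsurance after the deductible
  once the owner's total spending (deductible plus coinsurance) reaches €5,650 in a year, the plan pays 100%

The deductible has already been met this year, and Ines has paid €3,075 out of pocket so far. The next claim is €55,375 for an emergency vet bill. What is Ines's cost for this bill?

€2,575

With the deductible met, the entire €55,375 is subject to coinsurance.
Coinsurance: €55,375 × 20% = €11,075.
Adding €11,075 to the €3,075 already spent would give €14,150, which exceeds the €5,650 cap; the owner pays just €5,650 − €3,075 = €2,575.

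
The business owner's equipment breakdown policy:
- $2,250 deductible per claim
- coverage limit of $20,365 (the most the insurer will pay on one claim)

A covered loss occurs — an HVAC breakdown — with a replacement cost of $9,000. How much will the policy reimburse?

$6,750

Subtract the deductible: $9,000 − $2,250 = $6,750.
$6,750 is within the $20,365 limit, so the insurer pays $6,750.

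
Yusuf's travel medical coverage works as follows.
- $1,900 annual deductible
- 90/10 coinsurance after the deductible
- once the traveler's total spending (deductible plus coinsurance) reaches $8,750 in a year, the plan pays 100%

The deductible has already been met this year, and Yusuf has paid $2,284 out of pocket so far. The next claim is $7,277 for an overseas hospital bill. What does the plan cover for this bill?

$6,549.30

With the deductible met, the entire $7,277 is subject to coinsurance.
10% of $7,277 = $727.70 falls to the traveler.
Cumulative spending $2,284 + $727.70 = $3,011.70 stays under the $8,750 maximum.
The insurer covers the remainder: $7,277 − $727.70 = $6,549.30.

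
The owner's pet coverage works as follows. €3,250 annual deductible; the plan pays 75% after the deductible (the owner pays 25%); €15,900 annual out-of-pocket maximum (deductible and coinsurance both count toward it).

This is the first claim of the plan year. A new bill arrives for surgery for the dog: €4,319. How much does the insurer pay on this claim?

€801.75

The full €3,250 deductible is still open; €3,250 of this bill applies to it.
That leaves €4,319 − €3,250 = €1,069 for coinsurance.
Owner's 25% share of €1,069 is €267.25.
So the owner owes €3,250 + €267.25 = €3,517.25 before any cap.
Cumulative spending €0 + €3,517.25 = €3,517.25 stays under the €15,900 maximum.
Insurer pays the balance: €4,319 − €3,517.25 = €801.75.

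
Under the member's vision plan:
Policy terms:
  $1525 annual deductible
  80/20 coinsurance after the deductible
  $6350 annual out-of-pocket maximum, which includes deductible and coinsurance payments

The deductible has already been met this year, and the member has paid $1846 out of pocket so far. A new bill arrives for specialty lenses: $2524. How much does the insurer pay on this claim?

$2019.20

With the deductible met, the entire $2524 is subject to coinsurance.
20% of $2524 = $504.80 falls to the member.
Year-to-date out-of-pocket becomes $1846 + $504.80 = $2350.80, still under the $6350 maximum, so no cap applies.
The insurer covers the remainder: $2524 − $504.80 = $2019.20.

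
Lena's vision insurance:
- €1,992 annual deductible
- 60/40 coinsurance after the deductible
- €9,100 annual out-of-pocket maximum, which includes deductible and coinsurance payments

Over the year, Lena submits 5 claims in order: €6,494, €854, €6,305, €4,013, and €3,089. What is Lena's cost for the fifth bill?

Claim 1 — €6,494: €1,992 finishes the deductible; €4,502 goes to coinsurance; 40% of €4,502 = €1,800.80. Cost to member: €3,792.80. OOP to date €3,792.80.
Claim 2 — €854: deductible met; 40% of €854 = €341.60. Cost to member: €341.60. OOP to date €4,134.40.
Claim 3 — €6,305: deductible already satisfied, so member's share is 40% × €6,305 = €2,522. Member owes €2,522 (running OOP €6,656.40).
Claim 4 — €4,013: deductible already satisfied, so member's share is 40% × €4,013 = €1,605.20. Member pays €1,605.20; OOP now €8,261.60.
Claim 5 — €3,089: 40% coinsurance on €3,089 = €1,235.60. Adding that to €8,261.60 gives €9,497.20, past the €9,100 cap; member pays only €9,100 − €8,261.60 = €838.40.

€838.40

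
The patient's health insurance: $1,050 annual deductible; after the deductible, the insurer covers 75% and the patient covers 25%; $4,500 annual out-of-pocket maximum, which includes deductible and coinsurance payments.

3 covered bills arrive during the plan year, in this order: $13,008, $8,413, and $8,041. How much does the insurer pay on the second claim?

$7,952.50

Claim 1 — $13,008: $1,050 finishes the deductible; $11,958 goes to coinsurance; coinsurance $11,958 × 25% = $2,989.50. Cost to patient: $4,039.50. OOP to date $4,039.50. Plan pays $13,008 − $4,039.50 = $8,968.50.
Claim 2 — $8,413: deductible already satisfied, so patient's share is 25% × $8,413 = $2,103.25. OOP would hit $6,142.75 > $4,500, so the cap limits the patient to $4,500 − $4,039.50 = $460.50. Plan pays $8,413 − $460.50 = $7,952.50.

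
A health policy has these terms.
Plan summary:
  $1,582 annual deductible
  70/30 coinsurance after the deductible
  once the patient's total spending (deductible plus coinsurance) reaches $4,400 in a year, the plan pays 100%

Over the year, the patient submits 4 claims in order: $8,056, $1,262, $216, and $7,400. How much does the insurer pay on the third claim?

$151.20

Claim 1 — $8,056: $1,582 to deductible, leaving $6,474; coinsurance $6,474 × 30% = $1,942.20. Cost to patient: $3,524.20. OOP to date $3,524.20. Insurer: $8,056 − $3,524.20 = $4,531.80.
Claim 2 — $1,262: 30% coinsurance on $1,262 = $378.60. Cost to patient: $378.60. OOP to date $3,902.80. Plan pays $1,262 − $378.60 = $883.40.
Claim 3 — $216: deductible met; 30% of $216 = $64.80. Patient owes $64.80 (running OOP $3,967.60). Plan pays $216 − $64.80 = $151.20.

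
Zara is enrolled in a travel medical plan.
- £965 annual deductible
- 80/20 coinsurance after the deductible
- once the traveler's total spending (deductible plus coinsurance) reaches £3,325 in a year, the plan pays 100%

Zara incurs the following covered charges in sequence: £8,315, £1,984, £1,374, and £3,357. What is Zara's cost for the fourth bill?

£218.40

Claim 1 (£8,315): £965 to deductible, leaving £7,350; traveler's 20% is £1,470. Cost to traveler: £2,435. OOP to date £2,435.
Claim 2 (£1,984): deductible already satisfied, so traveler's share is 20% × £1,984 = £396.80. Traveler owes £396.80 (running OOP £2,831.80).
Claim 3 (£1,374): deductible already satisfied, so traveler's share is 20% × £1,374 = £274.80. Traveler pays £274.80; OOP now £3,106.60.
Claim 4 (£3,357): 20% coinsurance on £3,357 = £671.40. Adding that to £3,106.60 gives £3,778, past the £3,325 cap; traveler pays only £3,325 − £3,106.60 = £218.40.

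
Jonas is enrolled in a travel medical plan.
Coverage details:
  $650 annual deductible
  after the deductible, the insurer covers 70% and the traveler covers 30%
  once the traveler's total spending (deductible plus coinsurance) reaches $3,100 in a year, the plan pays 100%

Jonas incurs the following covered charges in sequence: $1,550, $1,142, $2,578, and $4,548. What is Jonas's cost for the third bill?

$773.40

Claim 1 ($1,550): $650 finishes the deductible; $900 goes to coinsurance; traveler's 30% is $270. Traveler owes $920 (running OOP $920).
Claim 2 ($1,142): deductible already satisfied, so traveler's share is 30% × $1,142 = $342.60. Traveler owes $342.60 (running OOP $1,262.60).
Claim 3 ($2,578): deductible already satisfied, so traveler's share is 30% × $2,578 = $773.40. Traveler pays $773.40; OOP now $2,036.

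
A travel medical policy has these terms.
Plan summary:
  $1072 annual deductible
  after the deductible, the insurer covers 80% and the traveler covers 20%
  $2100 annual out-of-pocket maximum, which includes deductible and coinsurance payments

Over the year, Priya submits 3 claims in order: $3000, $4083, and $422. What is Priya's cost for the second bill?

$642.40

Bill 1, $3000: deductible takes $1072, $1928 remains; 20% of $1928 = $385.60. Traveler pays $1457.60; OOP now $1457.60.
Bill 2, $4083: 20% coinsurance on $4083 = $816.60. Adding that to $1457.60 gives $2274.20, past the $2100 cap; traveler pays only $2100 − $1457.60 = $642.40.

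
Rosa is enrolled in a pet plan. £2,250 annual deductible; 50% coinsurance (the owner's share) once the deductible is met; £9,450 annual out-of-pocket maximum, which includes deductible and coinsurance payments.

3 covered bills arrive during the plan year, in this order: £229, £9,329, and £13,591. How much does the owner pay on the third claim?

£3,546

Claim 1 (£229): fully absorbed by the deductible. Owner pays £229; OOP now £229.
Claim 2 (£9,329): deductible takes £2,021, £7,308 remains; 50% of £7,308 = £3,654. Owner owes £5,675 (running OOP £5,904).
Claim 3 (£13,591): 50% coinsurance on £13,591 = £6,795.50. OOP would hit £12,699.50 > £9,450, so the cap limits the owner to £9,450 − £5,904 = £3,546.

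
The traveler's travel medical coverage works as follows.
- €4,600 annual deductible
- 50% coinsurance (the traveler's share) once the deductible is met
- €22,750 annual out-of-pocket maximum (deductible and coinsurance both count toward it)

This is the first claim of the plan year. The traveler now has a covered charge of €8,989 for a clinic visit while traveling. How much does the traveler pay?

€6,794.50

Nothing has been paid toward the €4,600 deductible, so the first €4,600 of this charge is applied there.
The remaining €4,389 (= €8,989 − €4,600) moves to coinsurance.
50% of €4,389 = €2,194.50 falls to the traveler.
That puts the traveler's cost at €4,600 + €2,194.50 = €6,794.50 before any cap.
Cumulative spending €0 + €6,794.50 = €6,794.50 stays under the €22,750 maximum.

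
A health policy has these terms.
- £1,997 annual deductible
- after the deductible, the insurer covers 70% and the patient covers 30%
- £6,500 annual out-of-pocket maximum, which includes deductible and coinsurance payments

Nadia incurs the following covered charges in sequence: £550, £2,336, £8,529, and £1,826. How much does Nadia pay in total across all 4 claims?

#1 (£550): all of it applies to the deductible. Cost to patient: £550. OOP to date £550.
#2 (£2,336): £1,447 to deductible, leaving £889; coinsurance £889 × 30% = £266.70. Patient owes £1,713.70 (running OOP £2,263.70).
#3 (£8,529): 30% coinsurance on £8,529 = £2,558.70. Patient pays £2,558.70; OOP now £4,822.40.
#4 (£1,826): deductible met; 30% of £1,826 = £547.80. Cost to patient: £547.80. OOP to date £5,370.20.
Summing the patient's payments: £550 + £1,713.70 + £2,558.70 + £547.80 = £5,370.20.

£5,370.20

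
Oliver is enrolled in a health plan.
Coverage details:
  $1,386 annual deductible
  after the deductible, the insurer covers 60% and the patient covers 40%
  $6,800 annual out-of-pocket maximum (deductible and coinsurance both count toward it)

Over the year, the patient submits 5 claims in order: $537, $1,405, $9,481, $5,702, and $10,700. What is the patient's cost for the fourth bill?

Claim 1 ($537): all of it applies to the deductible. Cost to patient: $537. OOP to date $537.
Claim 2 ($1,405): $849 finishes the deductible; $556 goes to coinsurance; 40% of $556 = $222.40. Patient pays $1,071.40; OOP now $1,608.40.
Claim 3 ($9,481): 40% coinsurance on $9,481 = $3,792.40. Patient owes $3,792.40 (running OOP $5,400.80).
Claim 4 ($5,702): 40% coinsurance on $5,702 = $2,280.80. Adding that to $5,400.80 gives $7,681.60, past the $6,800 cap; patient pays only $6,800 − $5,400.80 = $1,399.20.

$1,399.20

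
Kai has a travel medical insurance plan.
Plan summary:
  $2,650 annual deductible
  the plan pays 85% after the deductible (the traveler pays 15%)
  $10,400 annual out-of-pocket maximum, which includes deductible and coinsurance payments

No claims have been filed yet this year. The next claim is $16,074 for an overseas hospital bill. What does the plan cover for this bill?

Nothing has been paid toward the $2,650 deductible, so the first $2,650 of this charge is applied there.
The remaining $13,424 (= $16,074 − $2,650) moves to coinsurance.
Traveler's 15% share of $13,424 is $2,013.60.
So the traveler owes $2,650 + $2,013.60 = $4,663.60 before any cap.
Cumulative spending $0 + $4,663.60 = $4,663.60 stays under the $10,400 maximum.
The plan picks up $16,074 − $4,663.60 = $11,410.40.

$11,410.40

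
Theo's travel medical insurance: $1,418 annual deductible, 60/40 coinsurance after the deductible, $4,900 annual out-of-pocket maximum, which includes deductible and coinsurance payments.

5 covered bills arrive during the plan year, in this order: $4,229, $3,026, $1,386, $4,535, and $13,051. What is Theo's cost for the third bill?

#1 ($4,229): $1,418 to deductible, leaving $2,811; traveler's 40% is $1,124.40. Traveler pays $2,542.40; OOP now $2,542.40.
#2 ($3,026): 40% coinsurance on $3,026 = $1,210.40. Cost to traveler: $1,210.40. OOP to date $3,752.80.
#3 ($1,386): deductible already satisfied, so traveler's share is 40% × $1,386 = $554.40. Traveler pays $554.40; OOP now $4,307.20.

$554.40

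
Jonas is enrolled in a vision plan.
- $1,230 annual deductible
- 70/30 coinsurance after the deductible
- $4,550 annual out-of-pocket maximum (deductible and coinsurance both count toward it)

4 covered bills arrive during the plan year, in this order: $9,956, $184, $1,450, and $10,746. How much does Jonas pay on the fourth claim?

$212

Bill 1, $9,956: deductible takes $1,230, $8,726 remains; member's 30% is $2,617.80. Cost to member: $3,847.80. OOP to date $3,847.80.
Bill 2, $184: deductible already satisfied, so member's share is 30% × $184 = $55.20. Member owes $55.20 (running OOP $3,903).
Bill 3, $1,450: deductible already satisfied, so member's share is 30% × $1,450 = $435. Member owes $435 (running OOP $4,338).
Bill 4, $10,746: deductible met; 30% of $10,746 = $3,223.80. That would push OOP to $7,561.80, over the $4,550 cap, so member pays $4,550 − $4,338 = $212.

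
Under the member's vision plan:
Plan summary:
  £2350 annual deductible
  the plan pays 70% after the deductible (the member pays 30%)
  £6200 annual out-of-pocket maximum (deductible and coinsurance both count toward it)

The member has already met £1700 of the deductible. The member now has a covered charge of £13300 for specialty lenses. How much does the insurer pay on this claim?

£8855

£1700 of the £2350 deductible is already met, leaving £650.
After the £650 deductible portion, £13300 − £650 = £12650 is subject to coinsurance.
Member's 30% share of £12650 is £3795.
Member responsibility before any cap: £650 + £3795 = £4445.
Year-to-date out-of-pocket becomes £1700 + £4445 = £6145, still under the £6200 maximum, so no cap applies.
Insurer pays the balance: £13300 − £4445 = £8855.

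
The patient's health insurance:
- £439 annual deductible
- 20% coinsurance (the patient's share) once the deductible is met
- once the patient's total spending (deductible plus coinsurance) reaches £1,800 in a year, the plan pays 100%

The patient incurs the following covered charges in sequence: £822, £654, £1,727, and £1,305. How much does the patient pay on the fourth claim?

£261

#1 (£822): deductible takes £439, £383 remains; patient's 20% is £76.60. Patient owes £515.60 (running OOP £515.60).
#2 (£654): deductible met; 20% of £654 = £130.80. Cost to patient: £130.80. OOP to date £646.40.
#3 (£1,727): deductible met; 20% of £1,727 = £345.40. Patient owes £345.40 (running OOP £991.80).
#4 (£1,305): deductible already satisfied, so patient's share is 20% × £1,305 = £261. Patient pays £261; OOP now £1,252.80.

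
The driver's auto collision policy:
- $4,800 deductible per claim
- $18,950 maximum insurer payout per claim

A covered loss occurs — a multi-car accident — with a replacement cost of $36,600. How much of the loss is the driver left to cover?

$17,650

Less the $4,800 deductible: $36,600 − $4,800 = $31,800.
$31,800 exceeds the $18,950 limit, so the insurer pays the limit: $18,950.
The driver bears the rest of the original loss: $36,600 − $18,950 = $17,650.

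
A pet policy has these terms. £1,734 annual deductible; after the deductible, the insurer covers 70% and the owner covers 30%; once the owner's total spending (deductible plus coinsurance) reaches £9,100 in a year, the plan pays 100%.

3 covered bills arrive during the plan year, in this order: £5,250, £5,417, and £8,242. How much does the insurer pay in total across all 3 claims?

£12,022.50

Claim 1 (£5,250): £1,734 to deductible, leaving £3,516; owner's 30% is £1,054.80. Owner owes £2,788.80 (running OOP £2,788.80). Plan pays £5,250 − £2,788.80 = £2,461.20.
Claim 2 (£5,417): 30% coinsurance on £5,417 = £1,625.10. Owner pays £1,625.10; OOP now £4,413.90. Insurer: £5,417 − £1,625.10 = £3,791.90.
Claim 3 (£8,242): 30% coinsurance on £8,242 = £2,472.60. Owner pays £2,472.60; OOP now £6,886.50. Insurer: £8,242 − £2,472.60 = £5,769.40.
Insurer total: £2,461.20 + £3,791.90 + £5,769.40 = £12,022.50.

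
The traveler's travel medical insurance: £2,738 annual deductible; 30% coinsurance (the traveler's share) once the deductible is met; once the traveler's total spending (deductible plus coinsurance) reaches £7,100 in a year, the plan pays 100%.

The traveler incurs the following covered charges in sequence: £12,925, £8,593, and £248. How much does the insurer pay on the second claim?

#1 (£12,925): £2,738 to deductible, leaving £10,187; traveler's 30% is £3,056.10. Cost to traveler: £5,794.10. OOP to date £5,794.10. Insurer: £12,925 − £5,794.10 = £7,130.90.
#2 (£8,593): deductible met; 30% of £8,593 = £2,577.90. Adding that to £5,794.10 gives £8,372, past the £7,100 cap; traveler pays only £7,100 − £5,794.10 = £1,305.90. Insurer: £8,593 − £1,305.90 = £7,287.10.

£7,287.10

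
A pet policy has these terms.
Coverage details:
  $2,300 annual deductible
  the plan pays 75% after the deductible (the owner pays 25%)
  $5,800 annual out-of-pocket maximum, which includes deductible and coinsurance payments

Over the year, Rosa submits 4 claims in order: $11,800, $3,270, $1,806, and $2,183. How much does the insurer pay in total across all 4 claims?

Claim 1 ($11,800): deductible takes $2,300, $9,500 remains; owner's 25% is $2,375. Owner pays $4,675; OOP now $4,675. Plan pays $11,800 − $4,675 = $7,125.
Claim 2 ($3,270): deductible met; 25% of $3,270 = $817.50. Owner owes $817.50 (running OOP $5,492.50). Plan pays $3,270 − $817.50 = $2,452.50.
Claim 3 ($1,806): 25% coinsurance on $1,806 = $451.50. That would push OOP to $5,944, over the $5,800 cap, so owner pays $5,800 − $5,492.50 = $307.50. Insurer: $1,806 − $307.50 = $1,498.50.
Claim 4 ($2,183): 25% coinsurance on $2,183 = $545.75. Adding that to $5,800 gives $6,345.75, past the $5,800 cap; owner pays only $5,800 − $5,800 = $0. Insurer: $2,183 − $0 = $2,183.
Insurer total = bills − owner's total = $19,059 − $5,800 = $13,259.

$13,259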